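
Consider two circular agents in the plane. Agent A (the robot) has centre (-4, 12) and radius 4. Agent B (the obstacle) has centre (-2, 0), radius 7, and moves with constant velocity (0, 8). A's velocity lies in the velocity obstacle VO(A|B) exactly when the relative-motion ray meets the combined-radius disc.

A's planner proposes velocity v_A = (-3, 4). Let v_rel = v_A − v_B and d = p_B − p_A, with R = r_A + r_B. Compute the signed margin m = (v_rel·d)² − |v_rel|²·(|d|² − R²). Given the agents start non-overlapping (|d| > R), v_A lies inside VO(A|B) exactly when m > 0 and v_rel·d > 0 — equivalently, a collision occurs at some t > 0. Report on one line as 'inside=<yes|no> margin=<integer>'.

d = (2, -12),  |d|² = 148;  R = 4+7 = 11,  c = 148−11² = 27
v_rel = (-3, -4),  |v_rel|² = 25;  v_rel·d = (-3)·(2) + (-4)·(-12) = 42
25·t² − 84·t + 27 = 0  ⇒  m = 42² − 25·27 = 1089
m = 1089 > 0,  v_rel·d = 42 > 0  ⇒  inside

inside=yes margin=1089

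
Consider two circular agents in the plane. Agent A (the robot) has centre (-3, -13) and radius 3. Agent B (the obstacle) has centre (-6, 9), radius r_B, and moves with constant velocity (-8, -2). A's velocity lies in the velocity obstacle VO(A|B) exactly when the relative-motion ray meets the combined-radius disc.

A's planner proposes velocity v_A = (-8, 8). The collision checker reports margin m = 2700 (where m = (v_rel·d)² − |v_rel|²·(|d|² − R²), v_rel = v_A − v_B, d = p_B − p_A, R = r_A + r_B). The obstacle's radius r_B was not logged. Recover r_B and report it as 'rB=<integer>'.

m = 2700
d = (-3, 22);  v_rel = (0, 10),  |v_rel|² = 100
v_rel×d = (0)·(22) − (10)·(-3) = 30
since m = R²·100 − 30²:  R² = (900 + 2700) / 100 = 36
R = √36 = 6  ⇒  r_B = 6 − 3 = 3

rB=3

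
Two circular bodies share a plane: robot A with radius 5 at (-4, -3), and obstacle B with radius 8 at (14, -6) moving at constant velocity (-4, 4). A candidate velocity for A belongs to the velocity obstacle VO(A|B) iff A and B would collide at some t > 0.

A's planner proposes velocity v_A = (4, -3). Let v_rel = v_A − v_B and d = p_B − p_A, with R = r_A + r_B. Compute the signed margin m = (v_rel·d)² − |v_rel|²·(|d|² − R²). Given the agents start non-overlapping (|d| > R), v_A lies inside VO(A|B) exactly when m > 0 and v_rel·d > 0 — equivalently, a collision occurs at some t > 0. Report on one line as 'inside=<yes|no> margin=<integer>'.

d = (18, -3),  |d|² = 333;  R = 5+8 = 13,  c = 333−13² = 164
v_rel = (8, -7),  |v_rel|² = 113;  v_rel·d = (8)·(18) + (-7)·(-3) = 165
113·t² − 330·t + 164 = 0  ⇒  m = 165² − 113·164 = 8693
m = 8693 > 0,  v_rel·d = 165 > 0  ⇒  inside

inside=yes margin=8693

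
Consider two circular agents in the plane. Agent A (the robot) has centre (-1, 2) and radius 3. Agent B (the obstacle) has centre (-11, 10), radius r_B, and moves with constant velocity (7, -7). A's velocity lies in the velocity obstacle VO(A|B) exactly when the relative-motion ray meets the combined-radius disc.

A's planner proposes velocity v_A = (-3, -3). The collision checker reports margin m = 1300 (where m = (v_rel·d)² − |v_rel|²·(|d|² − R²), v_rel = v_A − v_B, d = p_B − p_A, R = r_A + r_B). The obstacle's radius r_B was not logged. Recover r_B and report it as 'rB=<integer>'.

m = 1300
d = (-10, 8);  v_rel = (-10, 4),  |v_rel|² = 116
v_rel×d = (-10)·(8) − (4)·(-10) = -40
since m = R²·116 − (-40)²:  R² = (1600 + 1300) / 116 = 25
R = √25 = 5  ⇒  r_B = 5 − 3 = 2

rB=2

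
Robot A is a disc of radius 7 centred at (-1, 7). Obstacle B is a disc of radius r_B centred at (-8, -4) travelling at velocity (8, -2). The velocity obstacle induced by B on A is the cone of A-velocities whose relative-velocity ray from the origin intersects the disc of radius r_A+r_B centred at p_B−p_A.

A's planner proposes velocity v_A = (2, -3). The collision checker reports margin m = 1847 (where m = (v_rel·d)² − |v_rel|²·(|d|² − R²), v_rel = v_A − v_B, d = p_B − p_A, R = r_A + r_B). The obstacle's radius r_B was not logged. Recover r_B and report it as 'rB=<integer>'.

m = 1847
d = (-7, -11);  v_rel = (-6, -1),  |v_rel|² = 37
v_rel×d = (-6)·(-11) − (-1)·(-7) = 59
since m = R²·37 − 59²:  R² = (3481 + 1847) / 37 = 144
R = √144 = 12  ⇒  r_B = 12 − 7 = 5

rB=5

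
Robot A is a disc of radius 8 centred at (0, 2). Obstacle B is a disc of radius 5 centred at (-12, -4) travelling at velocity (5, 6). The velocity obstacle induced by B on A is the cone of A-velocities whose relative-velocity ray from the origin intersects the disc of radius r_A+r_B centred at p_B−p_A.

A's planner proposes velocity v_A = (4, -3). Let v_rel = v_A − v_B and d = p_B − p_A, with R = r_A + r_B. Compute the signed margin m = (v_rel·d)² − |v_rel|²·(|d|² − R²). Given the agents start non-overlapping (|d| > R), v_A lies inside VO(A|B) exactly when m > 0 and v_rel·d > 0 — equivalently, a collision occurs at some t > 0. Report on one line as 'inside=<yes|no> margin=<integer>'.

d = (-12, -6),  |d|² = 180;  R = 8+5 = 13,  c = 180−13² = 11
v_rel = (-1, -9),  |v_rel|² = 82;  v_rel·d = (-1)·(-12) + (-9)·(-6) = 66
82·t² − 132·t + 11 = 0  ⇒  m = 66² − 82·11 = 3454
m = 3454 > 0,  v_rel·d = 66 > 0  ⇒  inside

inside=yes margin=3454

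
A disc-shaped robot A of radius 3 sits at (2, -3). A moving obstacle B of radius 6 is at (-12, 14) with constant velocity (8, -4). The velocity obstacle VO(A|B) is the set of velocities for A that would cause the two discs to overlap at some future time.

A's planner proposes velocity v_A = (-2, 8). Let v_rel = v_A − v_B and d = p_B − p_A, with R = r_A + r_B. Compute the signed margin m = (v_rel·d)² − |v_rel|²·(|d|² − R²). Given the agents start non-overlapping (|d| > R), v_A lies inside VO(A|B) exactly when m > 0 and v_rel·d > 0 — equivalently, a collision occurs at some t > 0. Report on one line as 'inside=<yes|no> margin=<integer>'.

d = (-14, 17),  |d|² = 485;  R = 3+6 = 9,  c = 485−9² = 404
v_rel = (-10, 12),  |v_rel|² = 244;  v_rel·d = (-10)·(-14) + (12)·(17) = 344
244·t² − 688·t + 404 = 0  ⇒  m = 344² − 244·404 = 19760
m = 19760 > 0,  v_rel·d = 344 > 0  ⇒  inside

inside=yes margin=19760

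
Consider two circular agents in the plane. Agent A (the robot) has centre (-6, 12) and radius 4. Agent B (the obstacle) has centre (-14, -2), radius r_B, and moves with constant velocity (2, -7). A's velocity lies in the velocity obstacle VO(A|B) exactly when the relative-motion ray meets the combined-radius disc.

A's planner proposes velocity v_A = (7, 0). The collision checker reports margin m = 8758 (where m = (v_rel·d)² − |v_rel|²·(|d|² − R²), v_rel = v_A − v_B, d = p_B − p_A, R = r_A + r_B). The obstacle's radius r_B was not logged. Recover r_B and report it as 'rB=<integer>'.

m = 8758
d = (-8, -14);  v_rel = (5, 7),  |v_rel|² = 74
v_rel×d = (5)·(-14) − (7)·(-8) = -14
since m = R²·74 − (-14)²:  R² = (196 + 8758) / 74 = 121
R = √121 = 11  ⇒  r_B = 11 − 4 = 7

rB=7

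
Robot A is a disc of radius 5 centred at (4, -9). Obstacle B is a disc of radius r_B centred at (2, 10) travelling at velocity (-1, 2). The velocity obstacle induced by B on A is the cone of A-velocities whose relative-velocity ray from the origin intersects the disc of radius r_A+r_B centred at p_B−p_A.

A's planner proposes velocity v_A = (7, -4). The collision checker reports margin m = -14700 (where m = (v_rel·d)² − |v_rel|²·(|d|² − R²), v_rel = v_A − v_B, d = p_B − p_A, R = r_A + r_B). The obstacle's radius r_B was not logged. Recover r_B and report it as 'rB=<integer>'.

m = -14700
d = (-2, 19);  v_rel = (8, -6),  |v_rel|² = 100
v_rel×d = (8)·(19) − (-6)·(-2) = 140
since m = R²·100 − 140²:  R² = (19600 + -14700) / 100 = 49
R = √49 = 7  ⇒  r_B = 7 − 5 = 2

rB=2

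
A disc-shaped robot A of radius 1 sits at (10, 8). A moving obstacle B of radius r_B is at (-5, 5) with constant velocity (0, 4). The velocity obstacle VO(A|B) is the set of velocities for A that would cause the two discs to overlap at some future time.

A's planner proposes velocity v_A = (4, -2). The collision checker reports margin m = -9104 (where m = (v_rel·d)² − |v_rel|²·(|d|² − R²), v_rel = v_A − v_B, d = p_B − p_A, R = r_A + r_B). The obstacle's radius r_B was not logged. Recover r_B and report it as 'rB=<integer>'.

m = -9104
d = (-15, -3);  v_rel = (4, -6),  |v_rel|² = 52
v_rel×d = (4)·(-3) − (-6)·(-15) = -102
since m = R²·52 − (-102)²:  R² = (10404 + -9104) / 52 = 25
R = √25 = 5  ⇒  r_B = 5 − 1 = 4

rB=4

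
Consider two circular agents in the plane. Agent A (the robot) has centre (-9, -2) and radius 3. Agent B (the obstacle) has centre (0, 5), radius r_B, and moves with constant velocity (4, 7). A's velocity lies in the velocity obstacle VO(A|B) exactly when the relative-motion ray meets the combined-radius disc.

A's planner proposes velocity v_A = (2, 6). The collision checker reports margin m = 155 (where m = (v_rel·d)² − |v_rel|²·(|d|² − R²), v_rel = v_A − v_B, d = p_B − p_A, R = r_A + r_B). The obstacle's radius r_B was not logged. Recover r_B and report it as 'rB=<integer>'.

m = 155
d = (9, 7);  v_rel = (-2, -1),  |v_rel|² = 5
v_rel×d = (-2)·(7) − (-1)·(9) = -5
since m = R²·5 − (-5)²:  R² = (25 + 155) / 5 = 36
R = √36 = 6  ⇒  r_B = 6 − 3 = 3

rB=3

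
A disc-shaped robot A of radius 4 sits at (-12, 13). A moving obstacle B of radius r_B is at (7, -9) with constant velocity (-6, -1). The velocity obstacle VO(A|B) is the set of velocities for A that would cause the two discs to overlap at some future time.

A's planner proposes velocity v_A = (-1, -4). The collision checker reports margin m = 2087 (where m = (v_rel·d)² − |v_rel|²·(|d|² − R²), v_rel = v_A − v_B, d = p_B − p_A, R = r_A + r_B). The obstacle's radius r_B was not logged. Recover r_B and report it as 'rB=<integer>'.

m = 2087
d = (19, -22);  v_rel = (5, -3),  |v_rel|² = 34
v_rel×d = (5)·(-22) − (-3)·(19) = -53
since m = R²·34 − (-53)²:  R² = (2809 + 2087) / 34 = 144
R = √144 = 12  ⇒  r_B = 12 − 4 = 8

rB=8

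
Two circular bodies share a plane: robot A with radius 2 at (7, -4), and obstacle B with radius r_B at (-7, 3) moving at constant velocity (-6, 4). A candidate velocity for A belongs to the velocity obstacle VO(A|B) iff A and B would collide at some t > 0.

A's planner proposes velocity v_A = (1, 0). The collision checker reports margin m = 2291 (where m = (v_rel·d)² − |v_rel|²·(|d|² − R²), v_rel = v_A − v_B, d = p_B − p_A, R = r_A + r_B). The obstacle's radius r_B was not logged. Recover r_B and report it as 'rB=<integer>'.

m = 2291
d = (-14, 7);  v_rel = (7, -4),  |v_rel|² = 65
v_rel×d = (7)·(7) − (-4)·(-14) = -7
since m = R²·65 − (-7)²:  R² = (49 + 2291) / 65 = 36
R = √36 = 6  ⇒  r_B = 6 − 2 = 4

rB=4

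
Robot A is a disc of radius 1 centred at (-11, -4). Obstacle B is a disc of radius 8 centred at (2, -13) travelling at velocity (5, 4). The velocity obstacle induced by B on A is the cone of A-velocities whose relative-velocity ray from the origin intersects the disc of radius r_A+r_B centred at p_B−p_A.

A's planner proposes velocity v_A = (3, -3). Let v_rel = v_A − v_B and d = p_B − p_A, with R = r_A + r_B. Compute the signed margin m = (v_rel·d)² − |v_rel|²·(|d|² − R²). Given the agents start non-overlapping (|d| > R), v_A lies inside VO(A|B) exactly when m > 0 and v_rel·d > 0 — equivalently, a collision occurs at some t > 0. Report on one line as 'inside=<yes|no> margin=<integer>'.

d = (13, -9),  |d|² = 250;  R = 1+8 = 9,  c = 250−9² = 169
v_rel = (-2, -7),  |v_rel|² = 53;  v_rel·d = (-2)·(13) + (-7)·(-9) = 37
53·t² − 74·t + 169 = 0  ⇒  m = 37² − 53·169 = -7588
m = -7588 < 0,  v_rel·d = 37 > 0  ⇒  outside

inside=no margin=-7588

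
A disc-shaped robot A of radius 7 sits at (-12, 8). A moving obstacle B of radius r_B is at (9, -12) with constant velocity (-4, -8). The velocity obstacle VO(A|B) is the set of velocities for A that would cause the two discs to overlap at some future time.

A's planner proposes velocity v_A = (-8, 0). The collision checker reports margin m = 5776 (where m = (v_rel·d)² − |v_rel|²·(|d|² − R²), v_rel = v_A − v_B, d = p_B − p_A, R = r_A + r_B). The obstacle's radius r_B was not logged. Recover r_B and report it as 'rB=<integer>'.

m = 5776
d = (21, -20);  v_rel = (-4, 8),  |v_rel|² = 80
v_rel×d = (-4)·(-20) − (8)·(21) = -88
since m = R²·80 − (-88)²:  R² = (7744 + 5776) / 80 = 169
R = √169 = 13  ⇒  r_B = 13 − 7 = 6

rB=6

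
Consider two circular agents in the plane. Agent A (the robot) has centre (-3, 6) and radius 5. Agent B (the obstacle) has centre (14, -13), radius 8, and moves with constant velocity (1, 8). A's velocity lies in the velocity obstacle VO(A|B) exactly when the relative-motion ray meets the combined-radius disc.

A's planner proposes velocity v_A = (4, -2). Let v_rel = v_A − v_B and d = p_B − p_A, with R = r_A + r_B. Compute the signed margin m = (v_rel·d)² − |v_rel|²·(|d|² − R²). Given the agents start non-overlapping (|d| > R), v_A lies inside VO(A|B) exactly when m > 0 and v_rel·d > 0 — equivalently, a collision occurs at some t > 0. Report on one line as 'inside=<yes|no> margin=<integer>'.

d = (17, -19),  |d|² = 650;  R = 5+8 = 13,  c = 650−13² = 481
v_rel = (3, -10),  |v_rel|² = 109;  v_rel·d = (3)·(17) + (-10)·(-19) = 241
109·t² − 482·t + 481 = 0  ⇒  m = 241² − 109·481 = 5652
m = 5652 > 0,  v_rel·d = 241 > 0  ⇒  inside

inside=yes margin=5652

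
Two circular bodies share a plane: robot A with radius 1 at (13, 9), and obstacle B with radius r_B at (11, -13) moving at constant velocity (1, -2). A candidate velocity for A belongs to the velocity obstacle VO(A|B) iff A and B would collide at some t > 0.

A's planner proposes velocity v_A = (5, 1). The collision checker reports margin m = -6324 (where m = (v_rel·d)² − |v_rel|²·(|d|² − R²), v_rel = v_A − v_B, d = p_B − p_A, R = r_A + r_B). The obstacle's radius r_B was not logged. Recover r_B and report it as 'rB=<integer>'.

m = -6324
d = (-2, -22);  v_rel = (4, 3),  |v_rel|² = 25
v_rel×d = (4)·(-22) − (3)·(-2) = -82
since m = R²·25 − (-82)²:  R² = (6724 + -6324) / 25 = 16
R = √16 = 4  ⇒  r_B = 4 − 1 = 3

rB=3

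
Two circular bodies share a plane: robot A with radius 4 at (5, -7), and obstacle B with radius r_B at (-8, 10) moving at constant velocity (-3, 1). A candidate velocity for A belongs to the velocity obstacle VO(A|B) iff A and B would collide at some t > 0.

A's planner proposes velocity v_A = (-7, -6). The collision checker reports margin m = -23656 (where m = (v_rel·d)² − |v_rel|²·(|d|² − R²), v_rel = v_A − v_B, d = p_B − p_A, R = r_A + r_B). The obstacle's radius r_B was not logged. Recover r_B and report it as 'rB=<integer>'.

m = -23656
d = (-13, 17);  v_rel = (-4, -7),  |v_rel|² = 65
v_rel×d = (-4)·(17) − (-7)·(-13) = -159
since m = R²·65 − (-159)²:  R² = (25281 + -23656) / 65 = 25
R = √25 = 5  ⇒  r_B = 5 − 4 = 1

rB=1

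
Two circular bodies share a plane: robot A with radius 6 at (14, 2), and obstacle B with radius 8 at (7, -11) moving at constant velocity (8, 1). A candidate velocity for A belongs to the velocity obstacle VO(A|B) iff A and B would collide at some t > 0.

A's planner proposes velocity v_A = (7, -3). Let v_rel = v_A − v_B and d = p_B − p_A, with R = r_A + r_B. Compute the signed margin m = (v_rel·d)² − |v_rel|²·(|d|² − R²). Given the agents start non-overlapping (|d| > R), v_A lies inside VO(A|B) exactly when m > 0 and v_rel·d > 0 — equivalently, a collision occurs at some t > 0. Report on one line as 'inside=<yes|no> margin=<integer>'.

d = (-7, -13),  |d|² = 218;  R = 6+8 = 14,  c = 218−14² = 22
v_rel = (-1, -4),  |v_rel|² = 17;  v_rel·d = (-1)·(-7) + (-4)·(-13) = 59
17·t² − 118·t + 22 = 0  ⇒  m = 59² − 17·22 = 3107
m = 3107 > 0,  v_rel·d = 59 > 0  ⇒  inside

inside=yes margin=3107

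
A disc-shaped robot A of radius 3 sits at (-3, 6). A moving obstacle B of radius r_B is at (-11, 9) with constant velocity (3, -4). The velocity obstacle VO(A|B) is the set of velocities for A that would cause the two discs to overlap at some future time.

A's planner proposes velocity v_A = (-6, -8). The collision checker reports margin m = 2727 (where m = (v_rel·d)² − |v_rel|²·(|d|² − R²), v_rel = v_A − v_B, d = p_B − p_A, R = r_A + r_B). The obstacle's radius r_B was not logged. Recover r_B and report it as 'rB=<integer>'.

m = 2727
d = (-8, 3);  v_rel = (-9, -4),  |v_rel|² = 97
v_rel×d = (-9)·(3) − (-4)·(-8) = -59
since m = R²·97 − (-59)²:  R² = (3481 + 2727) / 97 = 64
R = √64 = 8  ⇒  r_B = 8 − 3 = 5

rB=5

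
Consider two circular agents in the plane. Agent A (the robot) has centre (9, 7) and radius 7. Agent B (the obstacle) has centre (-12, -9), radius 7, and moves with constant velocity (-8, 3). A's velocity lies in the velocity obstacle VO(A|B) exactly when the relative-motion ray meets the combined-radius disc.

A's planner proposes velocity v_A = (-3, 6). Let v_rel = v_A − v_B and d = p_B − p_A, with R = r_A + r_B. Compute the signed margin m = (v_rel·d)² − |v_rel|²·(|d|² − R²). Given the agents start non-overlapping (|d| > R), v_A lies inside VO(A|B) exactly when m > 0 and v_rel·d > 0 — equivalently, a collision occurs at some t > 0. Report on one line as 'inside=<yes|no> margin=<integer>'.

d = (-21, -16),  |d|² = 697;  R = 7+7 = 14,  c = 697−14² = 501
v_rel = (5, 3),  |v_rel|² = 34;  v_rel·d = (5)·(-21) + (3)·(-16) = -153
34·t² + 306·t + 501 = 0  ⇒  m = (-153)² − 34·501 = 6375
m = 6375 > 0,  v_rel·d = -153 < 0  ⇒  outside

inside=no margin=6375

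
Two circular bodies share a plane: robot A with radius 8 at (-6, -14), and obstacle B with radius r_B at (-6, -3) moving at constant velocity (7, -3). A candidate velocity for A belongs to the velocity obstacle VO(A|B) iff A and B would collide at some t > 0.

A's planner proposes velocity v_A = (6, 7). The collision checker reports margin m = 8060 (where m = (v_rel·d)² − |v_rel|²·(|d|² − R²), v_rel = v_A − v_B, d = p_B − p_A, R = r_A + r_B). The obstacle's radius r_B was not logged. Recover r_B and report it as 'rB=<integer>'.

m = 8060
d = (0, 11);  v_rel = (-1, 10),  |v_rel|² = 101
v_rel×d = (-1)·(11) − (10)·(0) = -11
since m = R²·101 − (-11)²:  R² = (121 + 8060) / 101 = 81
R = √81 = 9  ⇒  r_B = 9 − 8 = 1

rB=1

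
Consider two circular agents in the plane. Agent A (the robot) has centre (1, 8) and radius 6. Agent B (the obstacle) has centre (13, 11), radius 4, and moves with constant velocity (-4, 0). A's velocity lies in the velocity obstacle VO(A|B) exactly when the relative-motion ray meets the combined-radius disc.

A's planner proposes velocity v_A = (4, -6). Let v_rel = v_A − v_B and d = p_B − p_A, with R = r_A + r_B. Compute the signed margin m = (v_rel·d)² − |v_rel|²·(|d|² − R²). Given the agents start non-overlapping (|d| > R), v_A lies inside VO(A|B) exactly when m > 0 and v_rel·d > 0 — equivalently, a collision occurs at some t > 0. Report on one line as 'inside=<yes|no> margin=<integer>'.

d = (12, 3),  |d|² = 153;  R = 6+4 = 10,  c = 153−10² = 53
v_rel = (8, -6),  |v_rel|² = 100;  v_rel·d = (8)·(12) + (-6)·(3) = 78
100·t² − 156·t + 53 = 0  ⇒  m = 78² − 100·53 = 784
m = 784 > 0,  v_rel·d = 78 > 0  ⇒  inside

inside=yes margin=784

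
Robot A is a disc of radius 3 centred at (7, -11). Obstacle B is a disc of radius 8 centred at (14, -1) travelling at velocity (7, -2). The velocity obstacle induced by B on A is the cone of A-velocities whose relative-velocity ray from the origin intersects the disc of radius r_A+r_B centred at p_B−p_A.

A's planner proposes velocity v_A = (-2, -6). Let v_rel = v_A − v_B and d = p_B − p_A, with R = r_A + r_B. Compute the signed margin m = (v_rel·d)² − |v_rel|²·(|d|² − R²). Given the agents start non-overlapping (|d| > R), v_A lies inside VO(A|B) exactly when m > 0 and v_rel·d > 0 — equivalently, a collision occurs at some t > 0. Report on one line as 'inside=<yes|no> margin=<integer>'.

d = (7, 10),  |d|² = 149;  R = 3+8 = 11,  c = 149−11² = 28
v_rel = (-9, -4),  |v_rel|² = 97;  v_rel·d = (-9)·(7) + (-4)·(10) = -103
97·t² + 206·t + 28 = 0  ⇒  m = (-103)² − 97·28 = 7893
m = 7893 > 0,  v_rel·d = -103 < 0  ⇒  outside

inside=no margin=7893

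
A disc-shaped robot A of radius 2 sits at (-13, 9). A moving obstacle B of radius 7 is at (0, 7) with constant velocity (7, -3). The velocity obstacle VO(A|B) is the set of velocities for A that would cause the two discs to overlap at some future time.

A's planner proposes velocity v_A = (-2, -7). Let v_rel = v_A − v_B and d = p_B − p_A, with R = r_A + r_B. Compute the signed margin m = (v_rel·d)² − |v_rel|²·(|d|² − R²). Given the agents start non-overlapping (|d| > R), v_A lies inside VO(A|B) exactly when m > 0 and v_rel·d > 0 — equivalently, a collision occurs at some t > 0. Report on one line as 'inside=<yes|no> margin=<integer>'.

d = (13, -2),  |d|² = 173;  R = 2+7 = 9,  c = 173−9² = 92
v_rel = (-9, -4),  |v_rel|² = 97;  v_rel·d = (-9)·(13) + (-4)·(-2) = -109
97·t² + 218·t + 92 = 0  ⇒  m = (-109)² − 97·92 = 2957
m = 2957 > 0,  v_rel·d = -109 < 0  ⇒  outside

inside=no margin=2957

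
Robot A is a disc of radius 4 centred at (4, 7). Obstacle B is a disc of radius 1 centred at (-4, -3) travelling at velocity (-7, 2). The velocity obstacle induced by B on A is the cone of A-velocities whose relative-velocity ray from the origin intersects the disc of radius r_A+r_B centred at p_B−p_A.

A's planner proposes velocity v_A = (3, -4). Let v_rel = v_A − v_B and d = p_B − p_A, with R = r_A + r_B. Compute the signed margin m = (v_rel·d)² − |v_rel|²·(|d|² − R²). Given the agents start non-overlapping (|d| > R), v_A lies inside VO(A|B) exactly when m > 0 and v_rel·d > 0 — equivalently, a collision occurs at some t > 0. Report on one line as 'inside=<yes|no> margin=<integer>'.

d = (-8, -10),  |d|² = 164;  R = 4+1 = 5,  c = 164−5² = 139
v_rel = (10, -6),  |v_rel|² = 136;  v_rel·d = (10)·(-8) + (-6)·(-10) = -20
136·t² + 40·t + 139 = 0  ⇒  m = (-20)² − 136·139 = -18504
m = -18504 < 0,  v_rel·d = -20 < 0  ⇒  outside

inside=no margin=-18504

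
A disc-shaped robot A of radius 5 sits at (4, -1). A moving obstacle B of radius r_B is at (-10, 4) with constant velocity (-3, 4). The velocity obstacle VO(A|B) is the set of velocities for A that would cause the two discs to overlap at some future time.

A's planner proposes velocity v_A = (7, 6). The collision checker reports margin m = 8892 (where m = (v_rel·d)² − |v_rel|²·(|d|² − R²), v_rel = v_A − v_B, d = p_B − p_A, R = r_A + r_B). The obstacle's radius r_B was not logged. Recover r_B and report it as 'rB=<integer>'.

m = 8892
d = (-14, 5);  v_rel = (10, 2),  |v_rel|² = 104
v_rel×d = (10)·(5) − (2)·(-14) = 78
since m = R²·104 − 78²:  R² = (6084 + 8892) / 104 = 144
R = √144 = 12  ⇒  r_B = 12 − 5 = 7

rB=7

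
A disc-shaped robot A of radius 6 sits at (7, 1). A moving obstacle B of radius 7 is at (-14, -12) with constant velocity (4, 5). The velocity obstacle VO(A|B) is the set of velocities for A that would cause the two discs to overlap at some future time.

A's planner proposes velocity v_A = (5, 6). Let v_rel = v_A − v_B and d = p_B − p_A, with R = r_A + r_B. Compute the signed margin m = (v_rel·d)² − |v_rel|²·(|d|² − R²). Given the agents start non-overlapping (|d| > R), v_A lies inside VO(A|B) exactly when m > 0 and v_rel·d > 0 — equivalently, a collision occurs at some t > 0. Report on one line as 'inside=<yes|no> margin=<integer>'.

d = (-21, -13),  |d|² = 610;  R = 6+7 = 13,  c = 610−13² = 441
v_rel = (1, 1),  |v_rel|² = 2;  v_rel·d = (1)·(-21) + (1)·(-13) = -34
2·t² + 68·t + 441 = 0  ⇒  m = (-34)² − 2·441 = 274
m = 274 > 0,  v_rel·d = -34 < 0  ⇒  outside

inside=no margin=274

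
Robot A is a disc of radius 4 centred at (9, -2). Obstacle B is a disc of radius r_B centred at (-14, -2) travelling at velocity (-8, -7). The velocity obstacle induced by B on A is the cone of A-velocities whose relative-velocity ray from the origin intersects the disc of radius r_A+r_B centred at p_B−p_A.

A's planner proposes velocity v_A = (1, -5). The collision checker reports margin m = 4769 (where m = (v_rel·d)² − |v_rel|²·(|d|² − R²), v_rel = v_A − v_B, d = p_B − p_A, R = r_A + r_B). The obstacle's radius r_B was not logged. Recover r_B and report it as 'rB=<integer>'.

m = 4769
d = (-23, 0);  v_rel = (9, 2),  |v_rel|² = 85
v_rel×d = (9)·(0) − (2)·(-23) = 46
since m = R²·85 − 46²:  R² = (2116 + 4769) / 85 = 81
R = √81 = 9  ⇒  r_B = 9 − 4 = 5

rB=5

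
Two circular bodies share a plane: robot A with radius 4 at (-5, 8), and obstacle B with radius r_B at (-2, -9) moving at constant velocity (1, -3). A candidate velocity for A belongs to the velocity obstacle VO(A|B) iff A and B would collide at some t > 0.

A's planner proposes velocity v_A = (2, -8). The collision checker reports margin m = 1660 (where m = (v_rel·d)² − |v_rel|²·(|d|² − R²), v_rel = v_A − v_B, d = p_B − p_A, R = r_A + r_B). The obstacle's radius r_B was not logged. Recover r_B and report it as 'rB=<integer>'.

m = 1660
d = (3, -17);  v_rel = (1, -5),  |v_rel|² = 26
v_rel×d = (1)·(-17) − (-5)·(3) = -2
since m = R²·26 − (-2)²:  R² = (4 + 1660) / 26 = 64
R = √64 = 8  ⇒  r_B = 8 − 4 = 4

rB=4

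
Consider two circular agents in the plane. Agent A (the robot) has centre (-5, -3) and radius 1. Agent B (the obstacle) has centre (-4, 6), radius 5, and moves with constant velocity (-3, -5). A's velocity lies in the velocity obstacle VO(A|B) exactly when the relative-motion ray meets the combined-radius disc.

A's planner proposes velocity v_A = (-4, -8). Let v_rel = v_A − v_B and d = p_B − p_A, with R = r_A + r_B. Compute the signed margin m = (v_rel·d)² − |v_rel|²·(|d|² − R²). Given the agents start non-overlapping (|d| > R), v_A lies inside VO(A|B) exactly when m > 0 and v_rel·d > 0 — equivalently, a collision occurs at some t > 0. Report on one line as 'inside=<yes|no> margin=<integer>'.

d = (1, 9),  |d|² = 82;  R = 1+5 = 6,  c = 82−6² = 46
v_rel = (-1, -3),  |v_rel|² = 10;  v_rel·d = (-1)·(1) + (-3)·(9) = -28
10·t² + 56·t + 46 = 0  ⇒  m = (-28)² − 10·46 = 324
m = 324 > 0,  v_rel·d = -28 < 0  ⇒  outside

inside=no margin=324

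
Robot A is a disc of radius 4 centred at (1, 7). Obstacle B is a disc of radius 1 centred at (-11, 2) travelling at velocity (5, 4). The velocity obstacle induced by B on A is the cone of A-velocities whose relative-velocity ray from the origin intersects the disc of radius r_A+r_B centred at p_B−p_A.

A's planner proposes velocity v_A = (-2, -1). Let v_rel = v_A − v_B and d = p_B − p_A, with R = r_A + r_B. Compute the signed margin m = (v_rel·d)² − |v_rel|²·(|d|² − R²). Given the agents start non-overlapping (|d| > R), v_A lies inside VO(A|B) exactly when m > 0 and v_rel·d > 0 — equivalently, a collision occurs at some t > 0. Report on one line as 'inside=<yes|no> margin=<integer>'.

d = (-12, -5),  |d|² = 169;  R = 4+1 = 5,  c = 169−5² = 144
v_rel = (-7, -5),  |v_rel|² = 74;  v_rel·d = (-7)·(-12) + (-5)·(-5) = 109
74·t² − 218·t + 144 = 0  ⇒  m = 109² − 74·144 = 1225
m = 1225 > 0,  v_rel·d = 109 > 0  ⇒  inside

inside=yes margin=1225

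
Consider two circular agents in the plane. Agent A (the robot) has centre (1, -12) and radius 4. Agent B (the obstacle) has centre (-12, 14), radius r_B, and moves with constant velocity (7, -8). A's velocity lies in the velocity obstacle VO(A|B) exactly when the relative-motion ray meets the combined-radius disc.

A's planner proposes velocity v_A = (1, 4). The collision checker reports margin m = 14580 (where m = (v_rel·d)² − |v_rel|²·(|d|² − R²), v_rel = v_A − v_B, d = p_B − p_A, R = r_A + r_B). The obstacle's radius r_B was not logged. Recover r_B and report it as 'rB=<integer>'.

m = 14580
d = (-13, 26);  v_rel = (-6, 12),  |v_rel|² = 180
v_rel×d = (-6)·(26) − (12)·(-13) = 0
since m = R²·180 − 0²:  R² = (0 + 14580) / 180 = 81
R = √81 = 9  ⇒  r_B = 9 − 4 = 5

rB=5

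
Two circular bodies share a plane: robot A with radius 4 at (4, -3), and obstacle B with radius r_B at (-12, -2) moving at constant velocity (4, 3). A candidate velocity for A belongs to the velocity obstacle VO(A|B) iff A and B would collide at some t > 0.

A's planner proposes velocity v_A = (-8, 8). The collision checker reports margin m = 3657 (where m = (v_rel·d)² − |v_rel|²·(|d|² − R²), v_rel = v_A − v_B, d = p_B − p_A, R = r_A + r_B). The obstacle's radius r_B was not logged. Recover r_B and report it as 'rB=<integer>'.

m = 3657
d = (-16, 1);  v_rel = (-12, 5),  |v_rel|² = 169
v_rel×d = (-12)·(1) − (5)·(-16) = 68
since m = R²·169 − 68²:  R² = (4624 + 3657) / 169 = 49
R = √49 = 7  ⇒  r_B = 7 − 4 = 3

rB=3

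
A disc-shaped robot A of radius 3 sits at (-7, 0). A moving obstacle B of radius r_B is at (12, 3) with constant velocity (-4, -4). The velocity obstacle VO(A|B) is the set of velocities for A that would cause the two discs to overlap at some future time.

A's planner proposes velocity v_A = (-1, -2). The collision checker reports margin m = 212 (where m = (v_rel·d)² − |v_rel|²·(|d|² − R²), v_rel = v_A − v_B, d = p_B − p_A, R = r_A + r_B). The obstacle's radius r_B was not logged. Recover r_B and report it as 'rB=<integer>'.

m = 212
d = (19, 3);  v_rel = (3, 2),  |v_rel|² = 13
v_rel×d = (3)·(3) − (2)·(19) = -29
since m = R²·13 − (-29)²:  R² = (841 + 212) / 13 = 81
R = √81 = 9  ⇒  r_B = 9 − 3 = 6

rB=6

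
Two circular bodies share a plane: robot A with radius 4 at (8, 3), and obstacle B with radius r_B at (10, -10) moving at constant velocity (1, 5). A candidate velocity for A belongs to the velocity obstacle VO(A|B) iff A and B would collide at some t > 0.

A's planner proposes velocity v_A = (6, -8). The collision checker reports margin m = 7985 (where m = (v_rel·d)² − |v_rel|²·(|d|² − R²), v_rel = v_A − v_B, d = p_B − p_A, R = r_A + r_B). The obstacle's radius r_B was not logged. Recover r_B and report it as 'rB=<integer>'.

m = 7985
d = (2, -13);  v_rel = (5, -13),  |v_rel|² = 194
v_rel×d = (5)·(-13) − (-13)·(2) = -39
since m = R²·194 − (-39)²:  R² = (1521 + 7985) / 194 = 49
R = √49 = 7  ⇒  r_B = 7 − 4 = 3

rB=3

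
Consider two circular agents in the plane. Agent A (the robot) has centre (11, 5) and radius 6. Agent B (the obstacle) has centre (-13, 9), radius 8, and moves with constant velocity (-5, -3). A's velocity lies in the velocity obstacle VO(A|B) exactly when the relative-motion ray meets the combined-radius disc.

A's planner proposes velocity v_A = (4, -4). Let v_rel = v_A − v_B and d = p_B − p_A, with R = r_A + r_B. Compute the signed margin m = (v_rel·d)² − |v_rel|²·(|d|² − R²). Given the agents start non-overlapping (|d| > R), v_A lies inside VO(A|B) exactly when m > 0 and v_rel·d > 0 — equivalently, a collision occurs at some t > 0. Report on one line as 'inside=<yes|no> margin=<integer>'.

d = (-24, 4),  |d|² = 592;  R = 6+8 = 14,  c = 592−14² = 396
v_rel = (9, -1),  |v_rel|² = 82;  v_rel·d = (9)·(-24) + (-1)·(4) = -220
82·t² + 440·t + 396 = 0  ⇒  m = (-220)² − 82·396 = 15928
m = 15928 > 0,  v_rel·d = -220 < 0  ⇒  outside

inside=no margin=15928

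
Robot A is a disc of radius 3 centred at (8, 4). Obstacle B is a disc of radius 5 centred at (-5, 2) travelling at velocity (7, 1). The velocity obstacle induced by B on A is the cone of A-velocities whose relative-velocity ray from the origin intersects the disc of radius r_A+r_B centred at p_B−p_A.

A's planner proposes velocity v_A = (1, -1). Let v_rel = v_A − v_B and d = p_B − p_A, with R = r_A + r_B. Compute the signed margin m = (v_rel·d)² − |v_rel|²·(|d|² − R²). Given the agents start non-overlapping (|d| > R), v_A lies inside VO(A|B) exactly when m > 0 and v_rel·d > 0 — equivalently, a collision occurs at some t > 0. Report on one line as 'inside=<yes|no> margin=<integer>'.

d = (-13, -2),  |d|² = 173;  R = 3+5 = 8,  c = 173−8² = 109
v_rel = (-6, -2),  |v_rel|² = 40;  v_rel·d = (-6)·(-13) + (-2)·(-2) = 82
40·t² − 164·t + 109 = 0  ⇒  m = 82² − 40·109 = 2364
m = 2364 > 0,  v_rel·d = 82 > 0  ⇒  inside

inside=yes margin=2364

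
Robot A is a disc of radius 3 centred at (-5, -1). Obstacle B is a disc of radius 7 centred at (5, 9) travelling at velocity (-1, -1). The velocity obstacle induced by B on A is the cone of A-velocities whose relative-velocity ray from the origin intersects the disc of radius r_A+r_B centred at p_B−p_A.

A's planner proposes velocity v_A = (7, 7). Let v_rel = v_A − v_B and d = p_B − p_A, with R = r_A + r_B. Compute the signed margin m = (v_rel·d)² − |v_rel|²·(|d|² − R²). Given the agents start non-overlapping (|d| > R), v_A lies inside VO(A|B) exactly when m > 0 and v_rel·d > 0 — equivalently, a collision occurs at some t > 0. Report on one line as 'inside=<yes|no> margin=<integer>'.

d = (10, 10),  |d|² = 200;  R = 3+7 = 10,  c = 200−10² = 100
v_rel = (8, 8),  |v_rel|² = 128;  v_rel·d = (8)·(10) + (8)·(10) = 160
128·t² − 320·t + 100 = 0  ⇒  m = 160² − 128·100 = 12800
m = 12800 > 0,  v_rel·d = 160 > 0  ⇒  inside

inside=yes margin=12800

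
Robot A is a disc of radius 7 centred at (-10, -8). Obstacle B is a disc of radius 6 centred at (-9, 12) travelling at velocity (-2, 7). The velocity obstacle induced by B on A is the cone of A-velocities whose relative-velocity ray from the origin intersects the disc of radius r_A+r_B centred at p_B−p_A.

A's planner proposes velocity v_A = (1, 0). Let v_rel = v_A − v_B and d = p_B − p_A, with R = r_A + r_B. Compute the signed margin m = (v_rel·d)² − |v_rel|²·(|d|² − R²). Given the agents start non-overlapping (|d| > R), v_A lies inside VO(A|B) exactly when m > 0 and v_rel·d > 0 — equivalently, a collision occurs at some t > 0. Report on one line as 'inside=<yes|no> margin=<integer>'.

d = (1, 20),  |d|² = 401;  R = 7+6 = 13,  c = 401−13² = 232
v_rel = (3, -7),  |v_rel|² = 58;  v_rel·d = (3)·(1) + (-7)·(20) = -137
58·t² + 274·t + 232 = 0  ⇒  m = (-137)² − 58·232 = 5313
m = 5313 > 0,  v_rel·d = -137 < 0  ⇒  outside

inside=no margin=5313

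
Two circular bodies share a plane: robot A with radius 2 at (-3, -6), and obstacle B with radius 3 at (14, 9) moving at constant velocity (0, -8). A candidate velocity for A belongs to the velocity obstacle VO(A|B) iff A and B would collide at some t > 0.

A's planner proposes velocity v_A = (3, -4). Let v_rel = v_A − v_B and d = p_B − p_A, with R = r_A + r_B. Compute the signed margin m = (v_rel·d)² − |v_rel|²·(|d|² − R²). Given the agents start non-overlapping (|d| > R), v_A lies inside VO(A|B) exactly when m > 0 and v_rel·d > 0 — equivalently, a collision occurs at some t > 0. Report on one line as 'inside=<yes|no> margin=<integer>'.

d = (17, 15),  |d|² = 514;  R = 2+3 = 5,  c = 514−5² = 489
v_rel = (3, 4),  |v_rel|² = 25;  v_rel·d = (3)·(17) + (4)·(15) = 111
25·t² − 222·t + 489 = 0  ⇒  m = 111² − 25·489 = 96
m = 96 > 0,  v_rel·d = 111 > 0  ⇒  inside

inside=yes margin=96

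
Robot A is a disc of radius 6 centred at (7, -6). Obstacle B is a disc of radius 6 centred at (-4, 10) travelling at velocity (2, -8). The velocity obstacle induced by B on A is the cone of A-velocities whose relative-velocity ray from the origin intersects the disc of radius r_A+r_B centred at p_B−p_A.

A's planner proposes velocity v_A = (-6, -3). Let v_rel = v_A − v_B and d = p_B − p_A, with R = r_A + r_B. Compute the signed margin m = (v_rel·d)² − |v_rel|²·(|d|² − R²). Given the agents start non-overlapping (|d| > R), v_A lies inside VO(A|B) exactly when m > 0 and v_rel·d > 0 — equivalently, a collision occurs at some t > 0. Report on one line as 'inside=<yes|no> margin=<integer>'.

d = (-11, 16),  |d|² = 377;  R = 6+6 = 12,  c = 377−12² = 233
v_rel = (-8, 5),  |v_rel|² = 89;  v_rel·d = (-8)·(-11) + (5)·(16) = 168
89·t² − 336·t + 233 = 0  ⇒  m = 168² − 89·233 = 7487
m = 7487 > 0,  v_rel·d = 168 > 0  ⇒  inside

inside=yes margin=7487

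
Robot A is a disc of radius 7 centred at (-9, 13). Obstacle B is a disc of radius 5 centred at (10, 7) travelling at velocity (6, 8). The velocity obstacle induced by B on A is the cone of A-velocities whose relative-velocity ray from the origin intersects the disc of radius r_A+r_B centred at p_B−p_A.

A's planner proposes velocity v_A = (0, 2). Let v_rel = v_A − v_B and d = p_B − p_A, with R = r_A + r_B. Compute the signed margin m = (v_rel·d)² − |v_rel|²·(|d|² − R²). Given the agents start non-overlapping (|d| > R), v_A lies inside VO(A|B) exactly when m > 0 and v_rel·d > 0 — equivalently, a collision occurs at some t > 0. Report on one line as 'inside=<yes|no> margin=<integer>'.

d = (19, -6),  |d|² = 397;  R = 7+5 = 12,  c = 397−12² = 253
v_rel = (-6, -6),  |v_rel|² = 72;  v_rel·d = (-6)·(19) + (-6)·(-6) = -78
72·t² + 156·t + 253 = 0  ⇒  m = (-78)² − 72·253 = -12132
m = -12132 < 0,  v_rel·d = -78 < 0  ⇒  outside

inside=no margin=-12132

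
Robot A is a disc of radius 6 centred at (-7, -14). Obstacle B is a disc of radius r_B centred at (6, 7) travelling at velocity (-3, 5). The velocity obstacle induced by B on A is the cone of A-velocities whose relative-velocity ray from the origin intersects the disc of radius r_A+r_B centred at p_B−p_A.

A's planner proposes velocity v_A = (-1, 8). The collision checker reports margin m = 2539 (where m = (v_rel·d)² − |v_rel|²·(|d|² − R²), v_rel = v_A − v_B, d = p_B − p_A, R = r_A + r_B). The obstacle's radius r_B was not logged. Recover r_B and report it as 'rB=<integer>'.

m = 2539
d = (13, 21);  v_rel = (2, 3),  |v_rel|² = 13
v_rel×d = (2)·(21) − (3)·(13) = 3
since m = R²·13 − 3²:  R² = (9 + 2539) / 13 = 196
R = √196 = 14  ⇒  r_B = 14 − 6 = 8

rB=8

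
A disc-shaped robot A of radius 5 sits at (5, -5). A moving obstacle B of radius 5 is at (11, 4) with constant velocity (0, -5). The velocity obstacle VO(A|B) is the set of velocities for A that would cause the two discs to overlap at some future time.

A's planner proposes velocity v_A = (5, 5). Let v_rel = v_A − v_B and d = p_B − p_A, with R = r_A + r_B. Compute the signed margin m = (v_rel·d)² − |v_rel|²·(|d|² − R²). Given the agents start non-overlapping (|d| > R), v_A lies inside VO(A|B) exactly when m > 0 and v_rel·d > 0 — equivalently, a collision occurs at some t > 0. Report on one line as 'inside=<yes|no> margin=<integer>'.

d = (6, 9),  |d|² = 117;  R = 5+5 = 10,  c = 117−10² = 17
v_rel = (5, 10),  |v_rel|² = 125;  v_rel·d = (5)·(6) + (10)·(9) = 120
125·t² − 240·t + 17 = 0  ⇒  m = 120² − 125·17 = 12275
m = 12275 > 0,  v_rel·d = 120 > 0  ⇒  inside

inside=yes margin=12275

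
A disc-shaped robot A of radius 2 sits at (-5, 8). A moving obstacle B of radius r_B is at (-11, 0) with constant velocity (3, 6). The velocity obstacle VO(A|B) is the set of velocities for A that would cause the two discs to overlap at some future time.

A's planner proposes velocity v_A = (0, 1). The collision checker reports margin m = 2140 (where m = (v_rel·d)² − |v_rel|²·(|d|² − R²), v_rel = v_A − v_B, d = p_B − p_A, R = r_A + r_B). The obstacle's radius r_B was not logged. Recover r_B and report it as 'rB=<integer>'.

m = 2140
d = (-6, -8);  v_rel = (-3, -5),  |v_rel|² = 34
v_rel×d = (-3)·(-8) − (-5)·(-6) = -6
since m = R²·34 − (-6)²:  R² = (36 + 2140) / 34 = 64
R = √64 = 8  ⇒  r_B = 8 − 2 = 6

rB=6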